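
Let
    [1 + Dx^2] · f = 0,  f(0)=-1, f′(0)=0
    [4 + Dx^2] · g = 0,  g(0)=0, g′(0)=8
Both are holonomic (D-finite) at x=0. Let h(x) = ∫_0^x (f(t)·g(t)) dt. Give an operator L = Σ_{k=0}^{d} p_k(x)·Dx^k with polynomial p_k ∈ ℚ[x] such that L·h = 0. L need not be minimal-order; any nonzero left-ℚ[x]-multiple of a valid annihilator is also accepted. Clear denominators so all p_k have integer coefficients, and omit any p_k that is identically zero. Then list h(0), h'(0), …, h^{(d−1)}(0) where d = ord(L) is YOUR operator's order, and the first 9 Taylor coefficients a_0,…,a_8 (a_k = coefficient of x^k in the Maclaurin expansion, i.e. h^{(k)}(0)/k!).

L = 9·Dx + 10·Dx^3 + Dx^5  (order 5).
h: a_k = 0, 0, -4, 0, 7/3, 0, -61/90, 0, 547/5040, …
ICs: h(0) = 0, h′(0) = 0, h′′(0) = -8, h′′′(0) = 0, h′′′′(0) = 56.

f: a_k = -1, 0, 1/2, 0, -1/24, 0, 1/720, 0, -1/40320, …
g: a_k = 0, 8, 0, -16/3, 0, 16/15, 0, -32/315, 0, …
Product ⇒ symmetric product L₀, ord ≤ 4.
∫: right-multiply L₀ by Dx.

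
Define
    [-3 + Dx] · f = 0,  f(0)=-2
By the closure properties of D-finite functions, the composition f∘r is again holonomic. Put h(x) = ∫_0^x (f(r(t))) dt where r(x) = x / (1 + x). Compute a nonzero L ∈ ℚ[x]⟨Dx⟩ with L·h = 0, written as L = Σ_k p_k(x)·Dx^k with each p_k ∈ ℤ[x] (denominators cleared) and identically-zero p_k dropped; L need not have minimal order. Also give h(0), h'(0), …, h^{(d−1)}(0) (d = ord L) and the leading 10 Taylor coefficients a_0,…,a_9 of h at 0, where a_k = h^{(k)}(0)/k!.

L = -3·Dx + (1 + 2·x + x^2)·Dx^2  (order 2).
h: a_k = 0, -2, -3, -1, 3/4, -3/20, -7/40, 69/280, -411/2240, 541/6720, …
ICs: h(0) = 0, h′(0) = -2.

f: a_k = -2, -6, -9, -9, -27/4, -81/20, -81/40, -243/280, -729/2240, -243/2240, …
Change of var in L_f (x↦r) gives L₀.
h=∫₀ˣh₀: take L = L₀·Dx.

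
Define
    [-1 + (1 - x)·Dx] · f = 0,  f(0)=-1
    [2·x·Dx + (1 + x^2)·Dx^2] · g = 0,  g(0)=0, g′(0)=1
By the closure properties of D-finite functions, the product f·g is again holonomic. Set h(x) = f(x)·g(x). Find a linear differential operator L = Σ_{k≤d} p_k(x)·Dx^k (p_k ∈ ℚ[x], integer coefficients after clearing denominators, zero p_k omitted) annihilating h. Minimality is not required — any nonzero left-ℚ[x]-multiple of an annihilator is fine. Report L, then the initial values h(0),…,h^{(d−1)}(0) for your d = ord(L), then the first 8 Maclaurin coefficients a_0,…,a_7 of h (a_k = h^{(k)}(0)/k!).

f: a_k = -1, -1, -1, -1, -1, -1, -1, -1, …
g: a_k = 0, 1, 0, -1/3, 0, 1/5, 0, -1/7, …
Sym-product of L_f,L_g gives L₀ (≤ ord 2).
L = 2·x + (2 - 2·x + 4·x^2)·Dx + (-1 + x - x^2 + x^3)·Dx^2  (order 2).
h: a_k = 0, -1, -1, -2/3, -2/3, -13/15, -13/15, -76/105, …
ICs: h(0) = 0, h′(0) = -1.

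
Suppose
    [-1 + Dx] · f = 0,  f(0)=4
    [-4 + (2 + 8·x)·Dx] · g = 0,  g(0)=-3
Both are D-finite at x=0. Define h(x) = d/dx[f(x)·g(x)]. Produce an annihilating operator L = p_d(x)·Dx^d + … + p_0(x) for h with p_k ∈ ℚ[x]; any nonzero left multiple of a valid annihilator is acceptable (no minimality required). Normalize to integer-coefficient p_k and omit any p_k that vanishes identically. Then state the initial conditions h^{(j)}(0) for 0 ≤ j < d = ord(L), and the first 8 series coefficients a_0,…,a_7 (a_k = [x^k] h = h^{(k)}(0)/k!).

f: a_k = 4, 4, 2, 2/3, 1/6, 1/30, 1/180, 1/1260, …
g: a_k = -3, -6, 6, -12, 30, -84, 252, -792, …
f·g: L₀ = L_f ⊗_s L_g, ord ≤ 1·1.
Derive L from L₀ (diff closure).
L = (1 + 24·x + 16·x^2) + (-3 - 16·x - 16·x^2)·Dx  (order 1).
h: a_k = -36, -12, -114, 318, -2371/2, 43487/10, -323377/20, 25470911/420, …
ICs: h(0) = -36.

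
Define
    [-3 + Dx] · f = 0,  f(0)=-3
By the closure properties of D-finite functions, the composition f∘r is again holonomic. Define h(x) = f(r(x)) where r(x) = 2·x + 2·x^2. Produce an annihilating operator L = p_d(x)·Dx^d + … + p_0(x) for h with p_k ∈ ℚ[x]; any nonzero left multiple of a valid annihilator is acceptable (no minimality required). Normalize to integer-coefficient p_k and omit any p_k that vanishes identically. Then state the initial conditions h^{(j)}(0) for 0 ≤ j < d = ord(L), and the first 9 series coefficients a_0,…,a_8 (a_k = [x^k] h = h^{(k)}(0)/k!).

L = (-6 - 12·x) + Dx  (order 1).
h: a_k = -3, -18, -72, -216, -540, -5832/5, -11232/5, -137376/35, -220968/35, …
ICs: h(0) = -3.

f: a_k = -3, -9, -27/2, -27/2, -81/8, -243/40, -243/80, -729/560, -2187/4480, …
L₀ from L_f via x↦r, Dx↦r'^{-1}Dx.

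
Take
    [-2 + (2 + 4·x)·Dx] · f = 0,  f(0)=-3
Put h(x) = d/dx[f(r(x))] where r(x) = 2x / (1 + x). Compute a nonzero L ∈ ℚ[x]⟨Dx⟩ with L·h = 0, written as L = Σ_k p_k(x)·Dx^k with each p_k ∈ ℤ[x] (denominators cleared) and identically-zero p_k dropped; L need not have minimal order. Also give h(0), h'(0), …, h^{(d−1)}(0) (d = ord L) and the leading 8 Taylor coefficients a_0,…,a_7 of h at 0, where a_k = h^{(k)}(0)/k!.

L = (-4 - 10·x) + (-1 - 6·x - 5·x^2)·Dx  (order 1).
h: a_k = -6, 24, -90, 360, -1530, 6768, -30702, 141600, …
ICs: h(0) = -6.

f: a_k = -3, -3, 3/2, -3/2, 15/8, -21/8, 63/16, -99/16, …
L₀ from L_f via x↦r, Dx↦r'^{-1}Dx.
Differentiate: ansatz ord ≤ ord L₀ ⇒ L.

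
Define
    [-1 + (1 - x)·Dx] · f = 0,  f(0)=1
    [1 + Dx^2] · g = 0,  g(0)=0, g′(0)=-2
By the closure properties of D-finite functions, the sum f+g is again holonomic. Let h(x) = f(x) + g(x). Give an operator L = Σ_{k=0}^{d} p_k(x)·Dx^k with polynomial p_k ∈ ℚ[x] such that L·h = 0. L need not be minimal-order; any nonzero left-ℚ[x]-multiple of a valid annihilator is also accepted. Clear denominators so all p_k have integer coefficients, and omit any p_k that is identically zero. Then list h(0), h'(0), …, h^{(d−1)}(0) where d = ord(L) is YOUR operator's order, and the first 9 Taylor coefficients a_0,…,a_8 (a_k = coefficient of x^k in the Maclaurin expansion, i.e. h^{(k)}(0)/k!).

f: a_k = 1, 1, 1, 1, 1, 1, 1, 1, 1, …
g: a_k = 0, -2, 0, 1/3, 0, -1/60, 0, 1/2520, 0, …
h₀=f+g: left-lcm gives L₀, ord ≤ 3.
L = (7 - 2·x + x^2) + (-3 + 5·x - 3·x^2 + x^3)·Dx + (7 - 2·x + x^2)·Dx^2 + (-3 + 5·x - 3·x^2 + x^3)·Dx^3  (order 3).
h: a_k = 1, -1, 1, 4/3, 1, 59/60, 1, 2521/2520, 1, …
ICs: h(0) = 1, h′(0) = -1, h′′(0) = 2.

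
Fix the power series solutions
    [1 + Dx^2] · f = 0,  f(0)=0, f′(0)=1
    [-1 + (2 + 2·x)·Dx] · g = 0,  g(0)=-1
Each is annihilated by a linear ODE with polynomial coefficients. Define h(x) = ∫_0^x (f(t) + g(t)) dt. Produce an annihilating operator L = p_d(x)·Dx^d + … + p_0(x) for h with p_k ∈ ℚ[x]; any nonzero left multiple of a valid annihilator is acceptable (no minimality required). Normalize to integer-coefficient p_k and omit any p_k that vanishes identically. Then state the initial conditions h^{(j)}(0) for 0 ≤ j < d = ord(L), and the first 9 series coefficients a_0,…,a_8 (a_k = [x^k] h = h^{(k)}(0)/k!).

f: a_k = 0, 1, 0, -1/6, 0, 1/120, 0, -1/5040, 0, …
g: a_k = -1, -1/2, 1/8, -1/16, 5/128, -7/256, 21/1024, -33/2048, 429/32768, …
h₀=f+g: left-lcm gives L₀, ord ≤ 3.
h=∫₀ˣh₀: take L = L₀·Dx.
L = (-7 - 8·x - 4·x^2)·Dx + (6 + 22·x + 24·x^2 + 8·x^3)·Dx^2 + (-7 - 8·x - 4·x^2)·Dx^3 + (6 + 22·x + 24·x^2 + 8·x^3)·Dx^4  (order 4).
h: a_k = 0, -1, 1/4, 1/24, -11/192, 1/128, -73/23040, 3/1024, -10523/5160960, …
ICs: h(0) = 0, h′(0) = -1, h′′(0) = 1/2, h′′′(0) = 1/4.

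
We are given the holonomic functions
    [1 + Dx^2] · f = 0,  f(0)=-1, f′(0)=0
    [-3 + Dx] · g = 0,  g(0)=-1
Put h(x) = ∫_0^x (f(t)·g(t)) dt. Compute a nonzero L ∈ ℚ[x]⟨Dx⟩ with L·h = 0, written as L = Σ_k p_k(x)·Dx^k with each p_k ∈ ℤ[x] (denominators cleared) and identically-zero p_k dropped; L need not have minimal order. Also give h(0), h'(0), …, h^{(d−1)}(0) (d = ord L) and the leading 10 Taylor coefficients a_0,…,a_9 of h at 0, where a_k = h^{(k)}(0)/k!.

L = 10·Dx - 6·Dx^2 + Dx^3  (order 3).
h: a_k = 0, 1, 3/2, 4/3, 3/4, 7/30, -1/60, -22/315, -83/1680, -527/22680, …
ICs: h(0) = 0, h′(0) = 1, h′′(0) = 3.

f: a_k = -1, 0, 1/2, 0, -1/24, 0, 1/720, 0, -1/40320, 0, …
g: a_k = -1, -3, -9/2, -9/2, -27/8, -81/40, -81/80, -243/560, -729/4480, -243/4480, …
Sym-product of L_f,L_g gives L₀ (≤ ord 2).
∫: right-multiply L₀ by Dx.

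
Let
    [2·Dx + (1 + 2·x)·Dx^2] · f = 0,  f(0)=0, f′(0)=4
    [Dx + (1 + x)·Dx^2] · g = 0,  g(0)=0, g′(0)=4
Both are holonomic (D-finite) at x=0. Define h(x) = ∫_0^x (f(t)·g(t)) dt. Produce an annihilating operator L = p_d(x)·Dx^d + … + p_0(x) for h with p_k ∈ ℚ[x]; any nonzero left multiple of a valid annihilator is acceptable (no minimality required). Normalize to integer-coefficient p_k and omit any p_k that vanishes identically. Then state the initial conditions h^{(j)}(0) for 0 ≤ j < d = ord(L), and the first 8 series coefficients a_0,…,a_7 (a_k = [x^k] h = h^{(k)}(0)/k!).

L = (20 + 48·x + 32·x^2)·Dx^2 + (66 + 268·x + 360·x^2 + 160·x^3)·Dx^3 + (32 + 180·x + 372·x^2 + 336·x^3 + 112·x^4)·Dx^4 + (3 + 22·x + 63·x^2 + 88·x^3 + 60·x^4 + 16·x^5)·Dx^5  (order 5).
h: a_k = 0, 0, 0, 16/3, -6, 104/15, -26/3, 524/45, …
ICs: h(0) = 0, h′(0) = 0, h′′(0) = 0, h′′′(0) = 32, h′′′′(0) = -144.

f: a_k = 0, 4, -4, 16/3, -8, 64/5, -64/3, 256/7, …
g: a_k = 0, 4, -2, 4/3, -1, 4/5, -2/3, 4/7, …
L₀ := L_f ⊗_s L_g (sym. prod.), ord ≤ 4.
h=∫h₀ ⇒ L = L₀·Dx.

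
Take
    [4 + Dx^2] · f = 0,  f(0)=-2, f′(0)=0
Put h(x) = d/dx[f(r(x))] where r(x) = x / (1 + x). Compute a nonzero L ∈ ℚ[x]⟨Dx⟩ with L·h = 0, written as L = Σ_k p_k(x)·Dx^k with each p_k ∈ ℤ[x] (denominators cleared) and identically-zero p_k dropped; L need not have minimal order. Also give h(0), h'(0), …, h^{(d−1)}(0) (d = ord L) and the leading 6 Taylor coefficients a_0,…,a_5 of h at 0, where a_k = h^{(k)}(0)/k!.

L = (10 + 12·x + 6·x^2) + (6 + 18·x + 18·x^2 + 6·x^3)·Dx + (1 + 4·x + 6·x^2 + 4·x^3 + x^4)·Dx^2  (order 2).
h: a_k = 0, 8, -24, 128/3, -160/3, 616/15, …
ICs: h(0) = 0, h′(0) = 8.

f: a_k = -2, 0, 4, 0, -4/3, 0, …
h₀=f(r): pull back L_f along r ⇒ L₀.
h₀' ⇒ L via d/dx closure of L₀.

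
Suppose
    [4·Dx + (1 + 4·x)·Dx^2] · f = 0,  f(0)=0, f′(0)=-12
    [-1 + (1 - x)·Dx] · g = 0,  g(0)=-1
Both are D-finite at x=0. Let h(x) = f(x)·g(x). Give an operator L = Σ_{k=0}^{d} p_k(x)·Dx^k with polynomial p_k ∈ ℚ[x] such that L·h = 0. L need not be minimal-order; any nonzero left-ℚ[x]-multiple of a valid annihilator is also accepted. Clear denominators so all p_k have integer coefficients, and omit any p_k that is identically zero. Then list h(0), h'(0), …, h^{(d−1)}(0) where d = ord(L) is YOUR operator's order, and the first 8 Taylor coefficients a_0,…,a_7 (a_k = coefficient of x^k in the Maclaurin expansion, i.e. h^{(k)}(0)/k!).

L = 4 + (-2 + 12·x)·Dx + (-1 - 3·x + 4·x^2)·Dx^2  (order 2).
h: a_k = 0, 12, -12, 52, -140, 2372/5, -7868/5, 190684/35, …
ICs: h(0) = 0, h′(0) = 12.

f: a_k = 0, -12, 24, -64, 192, -3072/5, 2048, -49152/7, …
g: a_k = -1, -1, -1, -1, -1, -1, -1, -1, …
Product ⇒ symmetric product L₀, ord ≤ 2.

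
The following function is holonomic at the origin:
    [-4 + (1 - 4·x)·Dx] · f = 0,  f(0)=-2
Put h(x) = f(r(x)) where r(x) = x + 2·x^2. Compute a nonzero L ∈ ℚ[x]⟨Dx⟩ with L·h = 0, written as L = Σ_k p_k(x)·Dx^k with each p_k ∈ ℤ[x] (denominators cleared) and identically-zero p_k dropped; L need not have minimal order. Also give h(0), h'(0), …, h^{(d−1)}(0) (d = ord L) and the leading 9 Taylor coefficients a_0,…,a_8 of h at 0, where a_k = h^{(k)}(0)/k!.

f: a_k = -2, -8, -32, -128, -512, -2048, -8192, -32768, -131072, …
f∘r: x↦r, Dx↦Dx/r' in L_f ⇒ L₀.
L = (4 + 16·x) + (-1 + 4·x + 8·x^2)·Dx  (order 1).
h: a_k = -2, -8, -48, -256, -1408, -7680, -41984, -229376, -1253376, …
ICs: h(0) = -2.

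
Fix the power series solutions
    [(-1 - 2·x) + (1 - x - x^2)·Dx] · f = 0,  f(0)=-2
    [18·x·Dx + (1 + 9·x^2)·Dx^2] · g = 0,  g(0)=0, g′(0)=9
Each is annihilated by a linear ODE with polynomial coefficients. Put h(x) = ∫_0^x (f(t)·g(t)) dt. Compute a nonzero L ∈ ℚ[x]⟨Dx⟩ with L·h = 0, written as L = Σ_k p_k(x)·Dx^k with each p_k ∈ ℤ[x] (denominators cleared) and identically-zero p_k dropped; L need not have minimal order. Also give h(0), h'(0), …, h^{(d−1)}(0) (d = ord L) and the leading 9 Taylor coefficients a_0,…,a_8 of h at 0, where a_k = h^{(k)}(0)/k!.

f: a_k = -2, -2, -4, -6, -10, -16, -26, -42, -68, …
g: a_k = 0, 9, 0, -27, 0, 729/5, 0, -6561/7, 0, …
f·g: L₀ = L_f ⊗_s L_g, ord ≤ 1·2.
Integrate: L := L₀·Dx.
L = (2 + 18·x + 54·x^2)·Dx + (2 - 14·x + 36·x^2 + 54·x^3)·Dx^2 + (-1 + x - 8·x^2 + 9·x^3 + 9·x^4)·Dx^3  (order 3).
h: a_k = 0, 0, -9, -6, 9/2, 0, -228/5, -1368/35, 23229/140, …
ICs: h(0) = 0, h′(0) = 0, h′′(0) = -18.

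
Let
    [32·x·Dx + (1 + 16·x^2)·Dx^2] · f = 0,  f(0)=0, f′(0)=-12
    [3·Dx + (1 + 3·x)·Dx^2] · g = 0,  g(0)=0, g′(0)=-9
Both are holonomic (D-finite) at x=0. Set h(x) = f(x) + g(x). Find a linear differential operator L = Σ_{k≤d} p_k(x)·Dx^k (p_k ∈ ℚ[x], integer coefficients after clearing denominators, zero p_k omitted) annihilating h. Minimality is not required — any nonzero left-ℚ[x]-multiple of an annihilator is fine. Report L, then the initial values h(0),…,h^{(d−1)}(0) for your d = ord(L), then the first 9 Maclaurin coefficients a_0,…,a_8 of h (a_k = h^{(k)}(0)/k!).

L = (-96 - 864·x + 4608·x^2 + 4608·x^3)·Dx + (-50 - 192·x + 672·x^2 + 9216·x^3 + 9216·x^4)·Dx^2 + (-3 + 23·x + 96·x^2 + 512·x^3 + 2304·x^4 + 2304·x^5)·Dx^3  (order 3).
h: a_k = 0, -21, 27/2, 37, 243/4, -3801/5, 729/2, 42591/7, 19683/8, …
ICs: h(0) = 0, h′(0) = -21, h′′(0) = 27.

f: a_k = 0, -12, 0, 64, 0, -3072/5, 0, 49152/7, 0, …
g: a_k = 0, -9, 27/2, -27, 243/4, -729/5, 729/2, -6561/7, 19683/8, …
Weyl lclm of L_f,L_g ⇒ L₀ (ord ≤ 4).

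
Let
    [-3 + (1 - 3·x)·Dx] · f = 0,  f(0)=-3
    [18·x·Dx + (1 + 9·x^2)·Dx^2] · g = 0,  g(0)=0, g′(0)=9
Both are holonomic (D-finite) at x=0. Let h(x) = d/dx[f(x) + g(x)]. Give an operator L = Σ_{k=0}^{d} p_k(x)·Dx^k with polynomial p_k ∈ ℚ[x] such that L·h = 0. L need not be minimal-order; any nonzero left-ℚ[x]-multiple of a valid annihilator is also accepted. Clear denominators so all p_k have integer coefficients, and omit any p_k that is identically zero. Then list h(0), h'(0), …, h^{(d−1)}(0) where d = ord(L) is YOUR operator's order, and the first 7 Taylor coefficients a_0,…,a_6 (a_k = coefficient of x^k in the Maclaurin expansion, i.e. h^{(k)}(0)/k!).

f: a_k = -3, -9, -27, -81, -243, -729, -2187, …
g: a_k = 0, 9, 0, -27, 0, 729/5, 0, …
f+g: L₀ = lclm(L_f,L_g), ord ≤ 1+2.
Derive L from L₀ (diff closure).
L = (-18 + 216·x + 486·x^2) + (12 - 18·x + 108·x^2 + 486·x^3)·Dx + (-1 + 81·x^4)·Dx^2  (order 2).
h: a_k = 0, -54, -324, -972, -2916, -13122, -52488, …
ICs: h(0) = 0, h′(0) = -54.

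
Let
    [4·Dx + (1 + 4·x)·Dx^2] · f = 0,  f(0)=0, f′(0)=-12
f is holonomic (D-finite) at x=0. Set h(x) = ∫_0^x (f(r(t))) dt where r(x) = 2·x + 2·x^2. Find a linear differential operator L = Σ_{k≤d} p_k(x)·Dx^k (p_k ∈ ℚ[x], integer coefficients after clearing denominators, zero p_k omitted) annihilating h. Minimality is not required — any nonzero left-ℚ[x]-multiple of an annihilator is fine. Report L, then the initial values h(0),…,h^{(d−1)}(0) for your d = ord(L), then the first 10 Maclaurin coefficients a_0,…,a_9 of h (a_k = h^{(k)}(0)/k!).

L = (6 + 16·x + 16·x^2)·Dx^2 + (1 + 10·x + 24·x^2 + 16·x^3)·Dx^3  (order 3).
h: a_k = 0, 0, -12, 24, -80, 1632/5, -7424/5, 50688/7, -259584/7, 590848/3, …
ICs: h(0) = 0, h′(0) = 0, h′′(0) = -24.

f: a_k = 0, -12, 24, -64, 192, -3072/5, 2048, -49152/7, 24576, -262144/3, …
Substitute x→r, Dx→(1/r')Dx; clear ⇒ L₀.
h=∫h₀ ⇒ L = L₀·Dx.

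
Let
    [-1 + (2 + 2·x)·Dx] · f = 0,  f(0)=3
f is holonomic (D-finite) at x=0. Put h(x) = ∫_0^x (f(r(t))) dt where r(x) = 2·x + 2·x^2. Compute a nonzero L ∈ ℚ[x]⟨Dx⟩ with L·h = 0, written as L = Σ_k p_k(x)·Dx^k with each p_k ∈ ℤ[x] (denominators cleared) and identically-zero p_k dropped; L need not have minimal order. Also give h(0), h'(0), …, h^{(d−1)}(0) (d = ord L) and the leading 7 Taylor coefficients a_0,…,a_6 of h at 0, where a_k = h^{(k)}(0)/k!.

L = (-1 - 2·x)·Dx + (1 + 2·x + 2·x^2)·Dx^2  (order 2).
h: a_k = 0, 3, 3/2, 1/2, -3/8, 9/40, -1/16, …
ICs: h(0) = 0, h′(0) = 3.

f: a_k = 3, 3/2, -3/8, 3/16, -15/128, 21/256, -63/1024, …
h₀=f(r): pull back L_f along r ⇒ L₀.
Integrate: L := L₀·Dx.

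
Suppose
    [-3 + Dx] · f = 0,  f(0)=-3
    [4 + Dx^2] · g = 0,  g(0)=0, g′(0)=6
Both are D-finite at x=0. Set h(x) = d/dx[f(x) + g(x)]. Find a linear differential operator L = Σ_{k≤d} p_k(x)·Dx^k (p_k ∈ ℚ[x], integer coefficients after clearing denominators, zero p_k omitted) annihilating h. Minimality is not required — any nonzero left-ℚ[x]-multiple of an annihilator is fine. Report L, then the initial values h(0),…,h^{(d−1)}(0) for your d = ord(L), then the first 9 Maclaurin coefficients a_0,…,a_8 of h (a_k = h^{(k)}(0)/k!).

L = 12 - 4·Dx + 3·Dx^2 - Dx^3  (order 3).
h: a_k = -3, -27, -105/2, -81/2, -211/8, -729/40, -463/48, -2187/560, -19171/13440, …
ICs: h(0) = -3, h′(0) = -27, h′′(0) = -105.

f: a_k = -3, -9, -27/2, -27/2, -81/8, -243/40, -243/80, -729/560, -2187/4480, …
g: a_k = 0, 6, 0, -4, 0, 4/5, 0, -8/105, 0, …
h₀=f+g: left-lcm gives L₀, ord ≤ 3.
h=h₀': d/dx-closure on L₀ ⇒ L.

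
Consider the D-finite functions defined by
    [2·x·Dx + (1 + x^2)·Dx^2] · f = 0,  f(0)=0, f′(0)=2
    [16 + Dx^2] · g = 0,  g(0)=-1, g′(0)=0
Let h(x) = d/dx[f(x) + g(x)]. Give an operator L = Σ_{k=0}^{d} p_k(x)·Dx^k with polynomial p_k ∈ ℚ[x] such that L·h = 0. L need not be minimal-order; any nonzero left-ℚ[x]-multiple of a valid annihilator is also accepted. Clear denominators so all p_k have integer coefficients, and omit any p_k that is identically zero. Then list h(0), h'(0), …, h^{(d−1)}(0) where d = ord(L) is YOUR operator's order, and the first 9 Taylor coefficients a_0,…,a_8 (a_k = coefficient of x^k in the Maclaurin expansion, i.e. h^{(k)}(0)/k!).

L = (64·x + 704·x^3 + 256·x^5) + (112 + 416·x^2 + 432·x^4 + 128·x^6)·Dx + (4·x + 44·x^3 + 16·x^5)·Dx^2 + (7 + 26·x^2 + 27·x^4 + 8·x^6)·Dx^3  (order 3).
h: a_k = 2, 16, -2, -128/3, 2, 512/15, -2, -4096/315, 2, …
ICs: h(0) = 2, h′(0) = 16, h′′(0) = -4.

f: a_k = 0, 2, 0, -2/3, 0, 2/5, 0, -2/7, 0, …
g: a_k = -1, 0, 8, 0, -32/3, 0, 256/45, 0, -512/315, …
Weyl lclm of L_f,L_g ⇒ L₀ (ord ≤ 4).
h=h₀': d/dx-closure on L₀ ⇒ L.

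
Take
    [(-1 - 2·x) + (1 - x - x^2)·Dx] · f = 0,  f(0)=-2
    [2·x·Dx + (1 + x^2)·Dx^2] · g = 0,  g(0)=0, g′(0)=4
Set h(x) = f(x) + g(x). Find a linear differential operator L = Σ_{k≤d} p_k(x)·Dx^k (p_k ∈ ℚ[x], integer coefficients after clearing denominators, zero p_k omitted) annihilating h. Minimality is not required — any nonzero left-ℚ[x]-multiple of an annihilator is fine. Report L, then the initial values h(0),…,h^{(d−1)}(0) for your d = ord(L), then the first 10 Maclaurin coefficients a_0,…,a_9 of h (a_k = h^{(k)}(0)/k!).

L = (-4 + 16·x + 64·x^2 + 72·x^3 + 66·x^4 + 6·x^6)·Dx + (10 + 24·x + 28·x^2 + 60·x^3 + 65·x^4 + 50·x^5 + 3·x^6 + 6·x^7)·Dx^2 + (-2 - 2·x - 2·x^2 + 8·x^3 + 5·x^4 + 11·x^5 + 6·x^6 + x^7 + x^8)·Dx^3  (order 3).
h: a_k = -2, 2, -4, -22/3, -10, -76/5, -26, -298/7, -68, -986/9, …
ICs: h(0) = -2, h′(0) = 2, h′′(0) = -8.

f: a_k = -2, -2, -4, -6, -10, -16, -26, -42, -68, -110, …
g: a_k = 0, 4, 0, -4/3, 0, 4/5, 0, -4/7, 0, 4/9, …
f+g: L₀ = lclm(L_f,L_g), ord ≤ 1+2.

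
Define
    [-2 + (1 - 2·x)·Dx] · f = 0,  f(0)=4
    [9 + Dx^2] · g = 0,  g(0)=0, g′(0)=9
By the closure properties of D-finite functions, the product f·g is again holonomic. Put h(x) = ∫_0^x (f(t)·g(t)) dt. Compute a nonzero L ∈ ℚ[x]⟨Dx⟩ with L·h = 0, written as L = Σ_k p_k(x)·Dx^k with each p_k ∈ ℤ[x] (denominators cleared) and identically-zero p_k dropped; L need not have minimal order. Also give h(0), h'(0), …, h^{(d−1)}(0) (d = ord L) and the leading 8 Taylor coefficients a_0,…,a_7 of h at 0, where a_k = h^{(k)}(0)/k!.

f: a_k = 4, 8, 16, 32, 64, 128, 256, 512, …
g: a_k = 0, 9, 0, -27/2, 0, 243/40, 0, -729/560, …
Sym-product of L_f,L_g gives L₀ (≤ ord 2).
Integrate: L := L₀·Dx.
L = (-9 + 18·x)·Dx + 4·Dx^2 + (-1 + 2·x)·Dx^3  (order 3).
h: a_k = 0, 0, 18, 24, 45/2, 36, 1281/20, 549/5, …
ICs: h(0) = 0, h′(0) = 0, h′′(0) = 36.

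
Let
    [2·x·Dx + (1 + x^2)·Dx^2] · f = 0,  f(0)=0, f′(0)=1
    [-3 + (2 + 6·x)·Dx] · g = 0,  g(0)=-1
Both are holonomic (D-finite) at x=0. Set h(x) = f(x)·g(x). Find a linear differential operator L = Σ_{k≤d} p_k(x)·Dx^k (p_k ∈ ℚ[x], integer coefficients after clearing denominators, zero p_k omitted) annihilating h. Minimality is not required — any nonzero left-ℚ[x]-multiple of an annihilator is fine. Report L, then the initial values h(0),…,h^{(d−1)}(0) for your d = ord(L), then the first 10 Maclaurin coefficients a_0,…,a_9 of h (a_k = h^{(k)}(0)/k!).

f: a_k = 0, 1, 0, -1/3, 0, 1/5, 0, -1/7, 0, 1/9, …
g: a_k = -1, -3/2, 9/8, -27/16, 405/128, -1701/256, 15309/1024, -72171/2048, 2814669/32768, -14073345/65536, …
h₀=f·g: eliminate ⇒ L₀, order ≤ 2·1.
L = (27 - 12·x - 9·x^2) + (-12 - 28·x + 36·x^2 + 36·x^3)·Dx + (4 + 24·x + 40·x^2 + 24·x^3 + 36·x^4)·Dx^2  (order 2).
h: a_k = 0, -1, -3/2, 35/24, -19/16, 1657/640, -8169/1280, 511199/35840, -2376057/71680, 167781715/2064384, …
ICs: h(0) = 0, h′(0) = -1.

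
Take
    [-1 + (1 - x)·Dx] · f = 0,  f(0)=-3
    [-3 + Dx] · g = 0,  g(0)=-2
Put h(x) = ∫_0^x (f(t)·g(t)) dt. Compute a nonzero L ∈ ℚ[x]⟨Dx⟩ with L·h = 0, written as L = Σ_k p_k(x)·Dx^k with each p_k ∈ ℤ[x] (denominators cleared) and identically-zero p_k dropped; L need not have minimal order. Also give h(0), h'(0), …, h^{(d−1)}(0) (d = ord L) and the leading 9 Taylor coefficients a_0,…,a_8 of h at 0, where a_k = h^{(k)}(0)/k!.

L = (4 - 3·x)·Dx + (-1 + x)·Dx^2  (order 2).
h: a_k = 0, 6, 12, 17, 39/2, 393/20, 92/5, 4659/280, 16671/1120, …
ICs: h(0) = 0, h′(0) = 6.

f: a_k = -3, -3, -3, -3, -3, -3, -3, -3, -3, …
g: a_k = -2, -6, -9, -9, -27/4, -81/20, -81/40, -243/280, -729/2240, …
Sym-product of L_f,L_g gives L₀ (≤ ord 1).
h=∫h₀ ⇒ L = L₀·Dx.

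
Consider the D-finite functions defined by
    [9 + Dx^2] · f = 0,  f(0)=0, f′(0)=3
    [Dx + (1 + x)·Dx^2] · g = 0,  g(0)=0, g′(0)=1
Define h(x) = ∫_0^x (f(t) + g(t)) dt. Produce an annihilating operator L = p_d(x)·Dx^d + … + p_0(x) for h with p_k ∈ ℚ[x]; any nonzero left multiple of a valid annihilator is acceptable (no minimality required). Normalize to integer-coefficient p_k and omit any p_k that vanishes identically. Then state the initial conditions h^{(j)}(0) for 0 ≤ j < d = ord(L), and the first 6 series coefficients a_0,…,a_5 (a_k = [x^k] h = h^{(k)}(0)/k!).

f: a_k = 0, 3, 0, -9/2, 0, 81/40, …
g: a_k = 0, 1, -1/2, 1/3, -1/4, 1/5, …
L₀ := lclm(L_f,L_g); ord L₀ ≤ 2+2.
Integrate: L := L₀·Dx.
L = (135 + 162·x + 81·x^2)·Dx^2 + (99 + 261·x + 243·x^2 + 81·x^3)·Dx^3 + (15 + 18·x + 9·x^2)·Dx^4 + (11 + 29·x + 27·x^2 + 9·x^3)·Dx^5  (order 5).
h: a_k = 0, 0, 2, -1/6, -25/24, -1/20, …
ICs: h(0) = 0, h′(0) = 0, h′′(0) = 4, h′′′(0) = -1, h′′′′(0) = -25.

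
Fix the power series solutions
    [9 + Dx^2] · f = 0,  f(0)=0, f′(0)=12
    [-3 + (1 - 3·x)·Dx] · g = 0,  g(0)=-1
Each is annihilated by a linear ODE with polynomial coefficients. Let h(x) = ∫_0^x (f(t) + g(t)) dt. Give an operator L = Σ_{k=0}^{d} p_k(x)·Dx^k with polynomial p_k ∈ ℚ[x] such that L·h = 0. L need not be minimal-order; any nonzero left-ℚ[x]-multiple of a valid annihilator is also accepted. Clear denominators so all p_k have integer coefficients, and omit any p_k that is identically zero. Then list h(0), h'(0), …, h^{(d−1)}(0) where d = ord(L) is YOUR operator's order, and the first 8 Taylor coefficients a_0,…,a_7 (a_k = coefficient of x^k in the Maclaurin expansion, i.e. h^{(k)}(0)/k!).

f: a_k = 0, 12, 0, -18, 0, 81/10, 0, -243/140, …
g: a_k = -1, -3, -9, -27, -81, -243, -729, -2187, …
L₀ := lclm(L_f,L_g); ord L₀ ≤ 2+1.
h=∫₀ˣh₀: take L = L₀·Dx.
L = (-63 + 54·x - 81·x^2)·Dx + (9 - 45·x + 81·x^2 - 81·x^3)·Dx^2 + (-7 + 6·x - 9·x^2)·Dx^3 + (1 - 5·x + 9·x^2 - 9·x^3)·Dx^4  (order 4).
h: a_k = 0, -1, 9/2, -3, -45/4, -81/5, -783/20, -729/7, …
ICs: h(0) = 0, h′(0) = -1, h′′(0) = 9, h′′′(0) = -18.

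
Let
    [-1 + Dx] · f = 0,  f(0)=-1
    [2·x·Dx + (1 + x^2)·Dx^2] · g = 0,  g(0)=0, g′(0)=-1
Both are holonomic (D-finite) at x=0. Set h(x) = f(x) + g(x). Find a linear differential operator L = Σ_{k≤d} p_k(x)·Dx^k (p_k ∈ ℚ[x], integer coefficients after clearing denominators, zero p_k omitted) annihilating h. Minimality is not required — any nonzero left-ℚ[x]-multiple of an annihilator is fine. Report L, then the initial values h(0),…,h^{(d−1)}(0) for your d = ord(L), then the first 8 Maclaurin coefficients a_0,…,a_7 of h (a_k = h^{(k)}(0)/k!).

f: a_k = -1, -1, -1/2, -1/6, -1/24, -1/120, -1/720, -1/5040, …
g: a_k = 0, -1, 0, 1/3, 0, -1/5, 0, 1/7, …
f+g: L₀ = lclm(L_f,L_g), ord ≤ 1+2.
L = (2 - 4·x - 2·x^2)·Dx + (-3 + 3·x + x^2 - x^3)·Dx^2 + (1 + x + x^2 + x^3)·Dx^3  (order 3).
h: a_k = -1, -2, -1/2, 1/6, -1/24, -5/24, -1/720, 719/5040, …
ICs: h(0) = -1, h′(0) = -2, h′′(0) = -1.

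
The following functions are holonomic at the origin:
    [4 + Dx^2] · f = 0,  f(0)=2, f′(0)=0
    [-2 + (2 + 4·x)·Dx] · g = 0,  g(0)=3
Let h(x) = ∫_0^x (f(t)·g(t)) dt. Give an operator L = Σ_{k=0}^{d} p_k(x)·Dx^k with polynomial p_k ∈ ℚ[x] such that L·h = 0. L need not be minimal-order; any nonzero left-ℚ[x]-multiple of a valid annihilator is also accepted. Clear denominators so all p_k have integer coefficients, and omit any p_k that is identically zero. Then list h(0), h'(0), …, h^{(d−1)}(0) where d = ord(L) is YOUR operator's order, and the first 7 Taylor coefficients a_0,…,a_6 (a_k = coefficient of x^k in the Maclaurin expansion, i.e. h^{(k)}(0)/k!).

f: a_k = 2, 0, -4, 0, 4/3, 0, -8/45, …
g: a_k = 3, 3, -3/2, 3/2, -15/8, 21/8, -63/16, …
f·g: L₀ = L_f ⊗_s L_g, ord ≤ 2·1.
Integrate: L := L₀·Dx.
L = (7 + 16·x + 16·x^2)·Dx + (-2 - 4·x)·Dx^2 + (1 + 4·x + 4·x^2)·Dx^3  (order 3).
h: a_k = 0, 6, 3, -5, -9/4, 5/4, 13/24, …
ICs: h(0) = 0, h′(0) = 6, h′′(0) = 6.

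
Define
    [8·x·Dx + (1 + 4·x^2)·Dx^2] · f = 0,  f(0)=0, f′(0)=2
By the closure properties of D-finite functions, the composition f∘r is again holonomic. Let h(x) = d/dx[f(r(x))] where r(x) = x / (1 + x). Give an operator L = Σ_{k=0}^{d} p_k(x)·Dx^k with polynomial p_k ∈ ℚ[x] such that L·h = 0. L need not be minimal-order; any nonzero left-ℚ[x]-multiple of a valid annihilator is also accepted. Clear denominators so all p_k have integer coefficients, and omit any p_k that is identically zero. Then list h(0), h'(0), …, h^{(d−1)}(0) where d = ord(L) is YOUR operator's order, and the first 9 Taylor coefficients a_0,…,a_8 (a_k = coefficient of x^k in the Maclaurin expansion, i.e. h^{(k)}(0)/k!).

f: a_k = 0, 2, 0, -8/3, 0, 32/5, 0, -128/7, 0, …
Change of var in L_f (x↦r) gives L₀.
Differentiate: ansatz ord ≤ ord L₀ ⇒ L.
L = (2 + 10·x) + (1 + 2·x + 5·x^2)·Dx  (order 1).
h: a_k = 2, -4, -2, 24, -38, -44, 278, -336, -718, …
ICs: h(0) = 2.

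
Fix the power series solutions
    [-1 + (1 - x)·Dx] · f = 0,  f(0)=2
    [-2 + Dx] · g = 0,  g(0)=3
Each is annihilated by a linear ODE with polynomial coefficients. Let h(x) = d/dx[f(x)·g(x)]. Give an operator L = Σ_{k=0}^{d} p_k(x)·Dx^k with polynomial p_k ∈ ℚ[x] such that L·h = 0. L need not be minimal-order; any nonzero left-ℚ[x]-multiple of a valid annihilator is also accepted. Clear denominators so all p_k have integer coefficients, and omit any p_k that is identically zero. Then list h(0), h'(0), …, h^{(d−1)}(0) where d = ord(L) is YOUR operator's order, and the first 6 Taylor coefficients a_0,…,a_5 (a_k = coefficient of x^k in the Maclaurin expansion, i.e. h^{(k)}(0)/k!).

L = (10 - 12·x + 4·x^2) + (-3 + 5·x - 2·x^2)·Dx  (order 1).
h: a_k = 18, 60, 114, 168, 218, 1324/5, …
ICs: h(0) = 18.

f: a_k = 2, 2, 2, 2, 2, 2, …
g: a_k = 3, 6, 6, 4, 2, 4/5, …
Product ⇒ symmetric product L₀, ord ≤ 1.
Differentiate: ansatz ord ≤ ord L₀ ⇒ L.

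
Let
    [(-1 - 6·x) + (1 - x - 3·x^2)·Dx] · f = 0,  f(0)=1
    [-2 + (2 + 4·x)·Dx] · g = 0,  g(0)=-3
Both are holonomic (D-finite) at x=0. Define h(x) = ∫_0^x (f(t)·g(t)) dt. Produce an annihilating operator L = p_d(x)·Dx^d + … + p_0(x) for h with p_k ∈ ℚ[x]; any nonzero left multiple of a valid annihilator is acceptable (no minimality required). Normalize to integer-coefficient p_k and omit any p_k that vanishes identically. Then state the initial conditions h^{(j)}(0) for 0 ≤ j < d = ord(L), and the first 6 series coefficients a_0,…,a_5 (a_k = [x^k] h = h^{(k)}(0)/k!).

f: a_k = 1, 1, 4, 7, 19, 40, …
g: a_k = -3, -3, 3/2, -3/2, 15/8, -21/8, …
Sym-product of L_f,L_g gives L₀ (≤ ord 1).
Integrate: L := L₀·Dx.
L = (2 + 7·x + 9·x^2)·Dx + (-1 - x + 5·x^2 + 6·x^3)·Dx^2  (order 2).
h: a_k = 0, -3, -3, -9/2, -33/4, -573/40, …
ICs: h(0) = 0, h′(0) = -3.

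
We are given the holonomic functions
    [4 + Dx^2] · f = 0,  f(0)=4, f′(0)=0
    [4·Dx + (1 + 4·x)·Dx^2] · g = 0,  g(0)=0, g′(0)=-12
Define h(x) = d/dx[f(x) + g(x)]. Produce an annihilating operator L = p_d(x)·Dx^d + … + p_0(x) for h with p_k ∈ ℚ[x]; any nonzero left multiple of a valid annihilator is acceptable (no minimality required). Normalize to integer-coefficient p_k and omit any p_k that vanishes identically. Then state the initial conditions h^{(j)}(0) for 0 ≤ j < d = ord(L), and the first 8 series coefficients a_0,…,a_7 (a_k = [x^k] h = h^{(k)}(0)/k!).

f: a_k = 4, 0, -8, 0, 8/3, 0, -16/45, 0, …
g: a_k = 0, -12, 24, -64, 192, -3072/5, 2048, -49152/7, …
L₀ := lclm(L_f,L_g); ord L₀ ≤ 2+2.
Derive L from L₀ (diff closure).
L = (400 + 128·x + 256·x^2) + (36 + 176·x + 192·x^2 + 256·x^3)·Dx + (100 + 32·x + 64·x^2)·Dx^2 + (9 + 44·x + 48·x^2 + 64·x^3)·Dx^3  (order 3).
h: a_k = -12, 32, -192, 2336/3, -3072, 184288/15, -49152, 61931584/315, …
ICs: h(0) = -12, h′(0) = 32, h′′(0) = -384.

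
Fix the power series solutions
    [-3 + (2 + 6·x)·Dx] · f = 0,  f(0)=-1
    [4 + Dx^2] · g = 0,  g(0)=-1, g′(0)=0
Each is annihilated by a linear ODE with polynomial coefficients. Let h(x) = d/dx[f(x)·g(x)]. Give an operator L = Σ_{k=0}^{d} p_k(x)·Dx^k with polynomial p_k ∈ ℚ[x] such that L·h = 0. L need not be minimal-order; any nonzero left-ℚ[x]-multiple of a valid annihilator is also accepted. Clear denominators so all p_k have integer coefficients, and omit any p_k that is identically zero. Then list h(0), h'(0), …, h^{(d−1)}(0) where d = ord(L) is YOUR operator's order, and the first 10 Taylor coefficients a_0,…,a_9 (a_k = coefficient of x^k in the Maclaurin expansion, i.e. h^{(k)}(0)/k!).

L = (1453 + 11712·x + 26784·x^2 + 27648·x^3 + 20736·x^4) + (132 - 756·x - 5184·x^2 - 5184·x^3)·Dx + (172 + 1416·x + 4428·x^2 + 6912·x^3 + 5184·x^4)·Dx^2  (order 2).
h: a_k = 3/2, -25/4, -63/16, -95/96, 5465/256, -435961/7680, 4933523/30720, -598666367/1290240, 3066682107/2293760, -1432445686681/371589120, …
ICs: h(0) = 3/2, h′(0) = -25/4.

f: a_k = -1, -3/2, 9/8, -27/16, 405/128, -1701/256, 15309/1024, -72171/2048, 2814669/32768, -14073345/65536, …
g: a_k = -1, 0, 2, 0, -2/3, 0, 4/45, 0, -2/315, 0, …
h₀=f·g: eliminate ⇒ L₀, order ≤ 1·2.
h₀' ⇒ L via d/dx closure of L₀.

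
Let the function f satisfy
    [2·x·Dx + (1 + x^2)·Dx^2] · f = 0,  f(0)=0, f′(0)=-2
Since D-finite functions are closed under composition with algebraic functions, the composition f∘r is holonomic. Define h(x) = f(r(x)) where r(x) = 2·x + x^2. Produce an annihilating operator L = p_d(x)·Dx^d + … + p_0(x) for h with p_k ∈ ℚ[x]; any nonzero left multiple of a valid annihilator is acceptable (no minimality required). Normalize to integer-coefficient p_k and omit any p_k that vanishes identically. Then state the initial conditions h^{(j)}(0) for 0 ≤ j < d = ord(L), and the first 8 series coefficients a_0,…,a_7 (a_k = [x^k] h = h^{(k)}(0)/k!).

L = (-1 + 8·x + 16·x^2 + 12·x^3 + 3·x^4)·Dx + (1 + x + 4·x^2 + 8·x^3 + 5·x^4 + x^5)·Dx^2  (order 2).
h: a_k = 0, -4, -2, 16/3, 8, -44/5, -94/3, 32/7, …
ICs: h(0) = 0, h′(0) = -4.

f: a_k = 0, -2, 0, 2/3, 0, -2/5, 0, 2/7, …
Substitute x→r, Dx→(1/r')Dx; clear ⇒ L₀.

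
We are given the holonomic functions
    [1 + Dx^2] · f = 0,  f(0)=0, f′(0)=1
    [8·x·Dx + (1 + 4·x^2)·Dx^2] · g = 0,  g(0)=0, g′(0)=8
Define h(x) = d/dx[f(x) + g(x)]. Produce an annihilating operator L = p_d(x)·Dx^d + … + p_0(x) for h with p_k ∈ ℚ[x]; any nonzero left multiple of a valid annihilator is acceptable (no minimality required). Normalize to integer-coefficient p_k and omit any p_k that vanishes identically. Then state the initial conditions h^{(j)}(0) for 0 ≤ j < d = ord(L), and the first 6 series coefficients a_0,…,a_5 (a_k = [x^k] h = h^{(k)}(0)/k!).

L = (-376·x + 1600·x^3 + 128·x^5) + (-7 + 76·x^2 + 432·x^4 + 64·x^6)·Dx + (-376·x + 1600·x^3 + 128·x^5)·Dx^2 + (-7 + 76·x^2 + 432·x^4 + 64·x^6)·Dx^3  (order 3).
h: a_k = 9, 0, -65/2, 0, 3073/24, 0, …
ICs: h(0) = 9, h′(0) = 0, h′′(0) = -65.

f: a_k = 0, 1, 0, -1/6, 0, 1/120, …
g: a_k = 0, 8, 0, -32/3, 0, 128/5, …
f+g: L₀ = lclm(L_f,L_g), ord ≤ 2+2.
h=h₀': d/dx-closure on L₀ ⇒ L.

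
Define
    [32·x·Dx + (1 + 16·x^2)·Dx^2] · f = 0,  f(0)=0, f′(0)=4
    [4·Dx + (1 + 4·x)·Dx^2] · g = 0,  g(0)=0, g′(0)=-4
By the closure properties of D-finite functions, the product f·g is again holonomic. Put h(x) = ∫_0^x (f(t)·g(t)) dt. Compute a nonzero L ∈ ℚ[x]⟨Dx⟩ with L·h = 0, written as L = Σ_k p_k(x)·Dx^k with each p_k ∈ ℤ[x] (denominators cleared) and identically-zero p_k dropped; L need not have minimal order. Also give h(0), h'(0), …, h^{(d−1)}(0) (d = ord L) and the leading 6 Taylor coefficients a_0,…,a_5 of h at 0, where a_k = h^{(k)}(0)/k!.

L = (1536 + 11264·x + 81920·x^2 + 638976·x^3 + 1966080·x^4 + 3407872·x^5 + 4194304·x^7)·Dx^2 + (288 + 7936·x + 78848·x^2 + 495616·x^3 + 2228224·x^4 + 6094848·x^5 + 9175040·x^6 + 3145728·x^7 + 14680064·x^8)·Dx^3 + (48 + 1024·x + 12288·x^2 + 79872·x^3 + 368640·x^4 + 1277952·x^5 + 3145728·x^6 + 4718592·x^7 + 3145728·x^8 + 8388608·x^9)·Dx^4 + (5 + 72·x + 592·x^2 + 3584·x^3 + 16896·x^4 + 61440·x^5 + 172032·x^6 + 393216·x^7 + 589824·x^8 + 524288·x^9 + 1048576·x^10)·Dx^5  (order 5).
h: a_k = 0, 0, 0, -16/3, 8, 0, …
ICs: h(0) = 0, h′(0) = 0, h′′(0) = 0, h′′′(0) = -32, h′′′′(0) = 192.

f: a_k = 0, 4, 0, -64/3, 0, 1024/5, …
g: a_k = 0, -4, 8, -64/3, 64, -1024/5, …
h₀=f·g: eliminate ⇒ L₀, order ≤ 2·2.
∫: right-multiply L₀ by Dx.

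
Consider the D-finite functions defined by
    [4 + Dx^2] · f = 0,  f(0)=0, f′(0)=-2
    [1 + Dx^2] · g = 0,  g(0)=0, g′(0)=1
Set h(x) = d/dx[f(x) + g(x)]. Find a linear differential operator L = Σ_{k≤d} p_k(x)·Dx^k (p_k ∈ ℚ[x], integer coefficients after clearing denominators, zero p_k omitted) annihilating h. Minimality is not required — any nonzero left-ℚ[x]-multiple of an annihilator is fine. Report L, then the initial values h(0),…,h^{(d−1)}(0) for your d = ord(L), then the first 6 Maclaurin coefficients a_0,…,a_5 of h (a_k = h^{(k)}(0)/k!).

L = 4 + 5·Dx^2 + Dx^4  (order 4).
h: a_k = -1, 0, 7/2, 0, -31/24, 0, …
ICs: h(0) = -1, h′(0) = 0, h′′(0) = 7, h′′′(0) = 0.

f: a_k = 0, -2, 0, 4/3, 0, -4/15, …
g: a_k = 0, 1, 0, -1/6, 0, 1/120, …
Weyl lclm of L_f,L_g ⇒ L₀ (ord ≤ 4).
Differentiate: ansatz ord ≤ ord L₀ ⇒ L.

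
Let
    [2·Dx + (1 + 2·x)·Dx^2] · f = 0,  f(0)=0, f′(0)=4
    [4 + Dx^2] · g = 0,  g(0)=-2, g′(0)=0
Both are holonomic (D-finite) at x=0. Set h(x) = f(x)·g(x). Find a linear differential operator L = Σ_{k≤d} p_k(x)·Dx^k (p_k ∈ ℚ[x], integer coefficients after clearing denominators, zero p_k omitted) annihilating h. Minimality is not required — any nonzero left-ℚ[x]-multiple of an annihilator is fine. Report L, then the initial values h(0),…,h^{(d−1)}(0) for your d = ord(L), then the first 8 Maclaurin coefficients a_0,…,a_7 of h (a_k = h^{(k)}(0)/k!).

L = (-48 + 192·x + 1216·x^2 + 2048·x^3 + 1024·x^4) + (32 + 320·x + 768·x^2 + 512·x^3)·Dx + (160·x + 672·x^2 + 1024·x^3 + 512·x^4)·Dx^2 + (8 + 80·x + 192·x^2 + 128·x^3)·Dx^3 + (3 + 28·x + 92·x^2 + 128·x^3 + 64·x^4)·Dx^4  (order 4).
h: a_k = 0, -8, 8, 16/3, 0, -48/5, 16, -992/35, …
ICs: h(0) = 0, h′(0) = -8, h′′(0) = 16, h′′′(0) = 32.

f: a_k = 0, 4, -4, 16/3, -8, 64/5, -64/3, 256/7, …
g: a_k = -2, 0, 4, 0, -4/3, 0, 8/45, 0, …
h₀=f·g: eliminate ⇒ L₀, order ≤ 2·2.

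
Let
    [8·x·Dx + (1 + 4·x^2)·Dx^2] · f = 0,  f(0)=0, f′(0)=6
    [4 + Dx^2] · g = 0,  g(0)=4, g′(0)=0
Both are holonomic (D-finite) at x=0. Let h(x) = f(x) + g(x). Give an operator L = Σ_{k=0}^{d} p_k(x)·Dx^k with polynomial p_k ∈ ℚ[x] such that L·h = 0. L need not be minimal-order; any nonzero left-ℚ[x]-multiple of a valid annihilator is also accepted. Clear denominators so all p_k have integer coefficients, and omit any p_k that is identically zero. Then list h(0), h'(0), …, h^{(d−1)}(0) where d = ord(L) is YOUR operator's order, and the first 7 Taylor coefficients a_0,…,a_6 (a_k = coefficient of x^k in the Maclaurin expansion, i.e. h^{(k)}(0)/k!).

f: a_k = 0, 6, 0, -8, 0, 96/5, 0, …
g: a_k = 4, 0, -8, 0, 8/3, 0, -16/45, …
Weyl lclm of L_f,L_g ⇒ L₀ (ord ≤ 4).
L = (-352·x + 1792·x^3 + 512·x^5)·Dx + (-4 + 112·x^2 + 576·x^4 + 256·x^6)·Dx^2 + (-88·x + 448·x^3 + 128·x^5)·Dx^3 + (-1 + 28·x^2 + 144·x^4 + 64·x^6)·Dx^4  (order 4).
h: a_k = 4, 6, -8, -8, 8/3, 96/5, -16/45, …
ICs: h(0) = 4, h′(0) = 6, h′′(0) = -16, h′′′(0) = -48.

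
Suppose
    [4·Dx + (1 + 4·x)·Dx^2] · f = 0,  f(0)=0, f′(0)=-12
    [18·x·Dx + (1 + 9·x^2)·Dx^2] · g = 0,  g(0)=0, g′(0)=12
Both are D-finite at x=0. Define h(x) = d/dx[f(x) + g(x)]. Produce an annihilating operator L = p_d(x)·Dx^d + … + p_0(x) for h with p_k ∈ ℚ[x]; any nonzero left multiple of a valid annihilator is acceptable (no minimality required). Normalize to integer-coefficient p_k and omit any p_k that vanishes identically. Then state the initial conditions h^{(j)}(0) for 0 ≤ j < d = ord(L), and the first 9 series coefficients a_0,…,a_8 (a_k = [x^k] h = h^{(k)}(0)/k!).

f: a_k = 0, -12, 24, -64, 192, -3072/5, 2048, -49152/7, 24576, …
g: a_k = 0, 12, 0, -36, 0, 972/5, 0, -8748/7, 0, …
h₀=f+g: left-lcm gives L₀, ord ≤ 4.
Differentiate: ansatz ord ≤ ord L₀ ⇒ L.
L = (-36 - 432·x + 972·x^2 + 1296·x^3) + (-25 - 72·x - 189·x^2 + 1944·x^3 + 2592·x^4)·Dx + (-2 + x + 36·x^2 + 81·x^3 + 486·x^4 + 648·x^5)·Dx^2  (order 2).
h: a_k = 0, 48, -300, 768, -2100, 12288, -57900, 196608, -707700, …
ICs: h(0) = 0, h′(0) = 48.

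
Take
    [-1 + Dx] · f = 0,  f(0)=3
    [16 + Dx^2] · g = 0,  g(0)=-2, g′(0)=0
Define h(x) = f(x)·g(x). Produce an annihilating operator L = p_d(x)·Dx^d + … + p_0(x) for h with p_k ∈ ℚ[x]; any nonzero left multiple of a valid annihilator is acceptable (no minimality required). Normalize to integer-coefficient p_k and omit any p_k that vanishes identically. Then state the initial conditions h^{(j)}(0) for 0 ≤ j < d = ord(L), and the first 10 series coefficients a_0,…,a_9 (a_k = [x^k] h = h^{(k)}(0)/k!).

f: a_k = 3, 3, 3/2, 1/2, 1/8, 1/40, 1/240, 1/1680, 1/13440, 1/120960, …
g: a_k = -2, 0, 16, 0, -64/3, 0, 512/45, 0, -1024/315, 0, …
f·g: L₀ = L_f ⊗_s L_g, ord ≤ 1·2.
L = 17 - 2·Dx + Dx^2  (order 2).
h: a_k = -6, -6, 45, 47, -161/4, -1121/20, 33/8, 20047/840, 31679/6720, -277441/60480, …
ICs: h(0) = -6, h′(0) = -6.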